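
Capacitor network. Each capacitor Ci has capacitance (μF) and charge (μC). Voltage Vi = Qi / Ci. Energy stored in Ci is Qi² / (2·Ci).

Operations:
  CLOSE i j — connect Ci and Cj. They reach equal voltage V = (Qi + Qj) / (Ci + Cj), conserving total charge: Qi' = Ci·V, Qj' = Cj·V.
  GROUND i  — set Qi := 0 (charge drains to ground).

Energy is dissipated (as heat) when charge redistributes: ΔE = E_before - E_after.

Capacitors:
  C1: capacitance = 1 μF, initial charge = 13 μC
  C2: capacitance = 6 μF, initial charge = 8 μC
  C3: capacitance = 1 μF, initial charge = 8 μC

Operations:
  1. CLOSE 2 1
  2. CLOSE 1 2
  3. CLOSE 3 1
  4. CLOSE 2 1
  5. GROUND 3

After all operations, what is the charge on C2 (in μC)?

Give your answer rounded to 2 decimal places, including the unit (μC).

Initial: C1(1μF, Q=13μC, V=13.00V), C2(6μF, Q=8μC, V=1.33V), C3(1μF, Q=8μC, V=8.00V)
Op 1: CLOSE 2-1: Q_total=21.00, C_total=7.00, V=3.00; Q2=18.00, Q1=3.00; dissipated=58.333
Op 2: CLOSE 1-2: Q_total=21.00, C_total=7.00, V=3.00; Q1=3.00, Q2=18.00; dissipated=0.000
Op 3: CLOSE 3-1: Q_total=11.00, C_total=2.00, V=5.50; Q3=5.50, Q1=5.50; dissipated=6.250
Op 4: CLOSE 2-1: Q_total=23.50, C_total=7.00, V=3.36; Q2=20.14, Q1=3.36; dissipated=2.679
Op 5: GROUND 3: Q3=0; energy lost=15.125
Final charges: Q1=3.36, Q2=20.14, Q3=0.00

Answer: 20.14 μC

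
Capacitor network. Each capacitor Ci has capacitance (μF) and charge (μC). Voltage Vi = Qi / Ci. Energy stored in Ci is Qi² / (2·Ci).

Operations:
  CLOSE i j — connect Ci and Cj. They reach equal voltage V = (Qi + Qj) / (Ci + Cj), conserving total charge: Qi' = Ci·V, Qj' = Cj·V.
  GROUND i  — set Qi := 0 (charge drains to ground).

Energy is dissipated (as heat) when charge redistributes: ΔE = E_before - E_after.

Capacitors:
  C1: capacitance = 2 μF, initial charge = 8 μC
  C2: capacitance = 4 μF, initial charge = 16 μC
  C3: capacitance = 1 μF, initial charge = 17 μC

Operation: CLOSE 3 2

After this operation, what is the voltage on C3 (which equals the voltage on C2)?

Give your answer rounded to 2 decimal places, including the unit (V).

Initial: C1(2μF, Q=8μC, V=4.00V), C2(4μF, Q=16μC, V=4.00V), C3(1μF, Q=17μC, V=17.00V)
Op 1: CLOSE 3-2: Q_total=33.00, C_total=5.00, V=6.60; Q3=6.60, Q2=26.40; dissipated=67.600

Answer: 6.60 V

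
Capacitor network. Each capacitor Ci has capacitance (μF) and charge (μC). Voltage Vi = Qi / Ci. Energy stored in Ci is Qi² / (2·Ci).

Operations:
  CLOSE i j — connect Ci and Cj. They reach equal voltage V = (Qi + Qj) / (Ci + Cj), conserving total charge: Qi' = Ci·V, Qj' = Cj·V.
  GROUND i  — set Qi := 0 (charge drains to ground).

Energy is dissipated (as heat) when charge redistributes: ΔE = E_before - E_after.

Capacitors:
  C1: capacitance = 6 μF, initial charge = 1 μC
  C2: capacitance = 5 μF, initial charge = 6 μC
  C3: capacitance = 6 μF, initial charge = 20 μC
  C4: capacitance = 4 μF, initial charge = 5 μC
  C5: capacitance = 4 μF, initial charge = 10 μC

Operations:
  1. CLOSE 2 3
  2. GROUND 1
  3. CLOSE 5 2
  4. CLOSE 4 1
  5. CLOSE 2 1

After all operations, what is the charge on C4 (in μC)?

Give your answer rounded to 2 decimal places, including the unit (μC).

Answer: 2.00 μC

Derivation:
Initial: C1(6μF, Q=1μC, V=0.17V), C2(5μF, Q=6μC, V=1.20V), C3(6μF, Q=20μC, V=3.33V), C4(4μF, Q=5μC, V=1.25V), C5(4μF, Q=10μC, V=2.50V)
Op 1: CLOSE 2-3: Q_total=26.00, C_total=11.00, V=2.36; Q2=11.82, Q3=14.18; dissipated=6.206
Op 2: GROUND 1: Q1=0; energy lost=0.083
Op 3: CLOSE 5-2: Q_total=21.82, C_total=9.00, V=2.42; Q5=9.70, Q2=12.12; dissipated=0.021
Op 4: CLOSE 4-1: Q_total=5.00, C_total=10.00, V=0.50; Q4=2.00, Q1=3.00; dissipated=1.875
Op 5: CLOSE 2-1: Q_total=15.12, C_total=11.00, V=1.37; Q2=6.87, Q1=8.25; dissipated=5.049
Final charges: Q1=8.25, Q2=6.87, Q3=14.18, Q4=2.00, Q5=9.70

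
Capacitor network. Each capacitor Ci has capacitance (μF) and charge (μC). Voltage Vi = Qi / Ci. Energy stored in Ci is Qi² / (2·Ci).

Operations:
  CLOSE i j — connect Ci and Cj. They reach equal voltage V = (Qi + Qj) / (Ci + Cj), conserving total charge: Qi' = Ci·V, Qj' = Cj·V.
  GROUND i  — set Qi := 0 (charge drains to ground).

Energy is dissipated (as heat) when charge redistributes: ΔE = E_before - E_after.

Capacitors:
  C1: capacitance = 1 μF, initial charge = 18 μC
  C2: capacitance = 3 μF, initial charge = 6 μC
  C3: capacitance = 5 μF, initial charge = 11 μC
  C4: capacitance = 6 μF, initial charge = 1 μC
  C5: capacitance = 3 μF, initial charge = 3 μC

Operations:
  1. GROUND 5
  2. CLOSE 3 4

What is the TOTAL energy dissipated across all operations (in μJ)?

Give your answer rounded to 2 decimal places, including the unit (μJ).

Answer: 7.14 μJ

Derivation:
Initial: C1(1μF, Q=18μC, V=18.00V), C2(3μF, Q=6μC, V=2.00V), C3(5μF, Q=11μC, V=2.20V), C4(6μF, Q=1μC, V=0.17V), C5(3μF, Q=3μC, V=1.00V)
Op 1: GROUND 5: Q5=0; energy lost=1.500
Op 2: CLOSE 3-4: Q_total=12.00, C_total=11.00, V=1.09; Q3=5.45, Q4=6.55; dissipated=5.638
Total dissipated: 7.138 μJ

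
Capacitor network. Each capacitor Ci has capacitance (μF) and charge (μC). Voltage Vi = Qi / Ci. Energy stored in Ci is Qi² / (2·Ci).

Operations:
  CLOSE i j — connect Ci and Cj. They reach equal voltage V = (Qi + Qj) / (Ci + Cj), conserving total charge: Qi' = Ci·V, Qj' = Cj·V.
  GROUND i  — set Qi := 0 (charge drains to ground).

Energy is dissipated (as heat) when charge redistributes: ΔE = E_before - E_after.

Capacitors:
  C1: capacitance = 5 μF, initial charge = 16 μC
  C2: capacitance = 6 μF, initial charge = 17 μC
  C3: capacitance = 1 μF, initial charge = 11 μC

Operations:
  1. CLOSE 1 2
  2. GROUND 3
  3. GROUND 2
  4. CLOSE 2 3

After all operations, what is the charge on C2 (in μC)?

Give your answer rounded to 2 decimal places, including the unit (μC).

Initial: C1(5μF, Q=16μC, V=3.20V), C2(6μF, Q=17μC, V=2.83V), C3(1μF, Q=11μC, V=11.00V)
Op 1: CLOSE 1-2: Q_total=33.00, C_total=11.00, V=3.00; Q1=15.00, Q2=18.00; dissipated=0.183
Op 2: GROUND 3: Q3=0; energy lost=60.500
Op 3: GROUND 2: Q2=0; energy lost=27.000
Op 4: CLOSE 2-3: Q_total=0.00, C_total=7.00, V=0.00; Q2=0.00, Q3=0.00; dissipated=0.000
Final charges: Q1=15.00, Q2=0.00, Q3=0.00

Answer: 0.00 μC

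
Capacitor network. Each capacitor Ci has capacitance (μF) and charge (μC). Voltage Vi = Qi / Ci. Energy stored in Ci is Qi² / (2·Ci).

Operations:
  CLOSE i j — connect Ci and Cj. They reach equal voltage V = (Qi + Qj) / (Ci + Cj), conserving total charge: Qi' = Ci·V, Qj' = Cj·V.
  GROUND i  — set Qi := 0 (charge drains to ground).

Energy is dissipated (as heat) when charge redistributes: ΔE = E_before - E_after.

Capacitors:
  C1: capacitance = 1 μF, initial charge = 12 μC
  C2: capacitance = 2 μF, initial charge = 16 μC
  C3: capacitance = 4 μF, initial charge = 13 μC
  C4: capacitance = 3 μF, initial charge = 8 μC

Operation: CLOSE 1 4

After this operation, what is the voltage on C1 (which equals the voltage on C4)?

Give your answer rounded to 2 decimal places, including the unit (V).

Answer: 5.00 V

Derivation:
Initial: C1(1μF, Q=12μC, V=12.00V), C2(2μF, Q=16μC, V=8.00V), C3(4μF, Q=13μC, V=3.25V), C4(3μF, Q=8μC, V=2.67V)
Op 1: CLOSE 1-4: Q_total=20.00, C_total=4.00, V=5.00; Q1=5.00, Q4=15.00; dissipated=32.667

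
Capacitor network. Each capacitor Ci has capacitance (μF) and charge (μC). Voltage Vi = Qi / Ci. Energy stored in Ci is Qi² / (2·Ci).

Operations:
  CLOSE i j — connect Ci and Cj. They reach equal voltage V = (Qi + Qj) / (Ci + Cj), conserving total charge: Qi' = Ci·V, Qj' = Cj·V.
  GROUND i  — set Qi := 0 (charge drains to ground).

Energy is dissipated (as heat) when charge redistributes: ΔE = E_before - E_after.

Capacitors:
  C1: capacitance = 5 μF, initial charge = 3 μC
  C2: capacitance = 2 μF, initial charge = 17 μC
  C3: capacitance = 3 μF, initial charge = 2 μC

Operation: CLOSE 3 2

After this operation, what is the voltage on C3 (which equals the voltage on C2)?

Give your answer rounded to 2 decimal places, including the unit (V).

Initial: C1(5μF, Q=3μC, V=0.60V), C2(2μF, Q=17μC, V=8.50V), C3(3μF, Q=2μC, V=0.67V)
Op 1: CLOSE 3-2: Q_total=19.00, C_total=5.00, V=3.80; Q3=11.40, Q2=7.60; dissipated=36.817

Answer: 3.80 V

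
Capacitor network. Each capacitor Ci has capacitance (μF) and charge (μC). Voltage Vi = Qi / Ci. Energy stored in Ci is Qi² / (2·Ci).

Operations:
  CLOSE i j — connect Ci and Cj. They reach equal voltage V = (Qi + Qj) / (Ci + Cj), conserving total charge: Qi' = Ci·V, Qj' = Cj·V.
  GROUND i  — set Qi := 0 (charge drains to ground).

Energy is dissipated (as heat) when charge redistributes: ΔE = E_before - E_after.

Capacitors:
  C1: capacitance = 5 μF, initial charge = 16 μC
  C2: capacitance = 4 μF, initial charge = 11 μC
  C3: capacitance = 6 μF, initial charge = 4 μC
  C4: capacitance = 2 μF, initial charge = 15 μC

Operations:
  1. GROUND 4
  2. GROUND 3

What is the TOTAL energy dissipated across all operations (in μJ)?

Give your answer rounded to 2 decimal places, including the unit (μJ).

Initial: C1(5μF, Q=16μC, V=3.20V), C2(4μF, Q=11μC, V=2.75V), C3(6μF, Q=4μC, V=0.67V), C4(2μF, Q=15μC, V=7.50V)
Op 1: GROUND 4: Q4=0; energy lost=56.250
Op 2: GROUND 3: Q3=0; energy lost=1.333
Total dissipated: 57.583 μJ

Answer: 57.58 μJ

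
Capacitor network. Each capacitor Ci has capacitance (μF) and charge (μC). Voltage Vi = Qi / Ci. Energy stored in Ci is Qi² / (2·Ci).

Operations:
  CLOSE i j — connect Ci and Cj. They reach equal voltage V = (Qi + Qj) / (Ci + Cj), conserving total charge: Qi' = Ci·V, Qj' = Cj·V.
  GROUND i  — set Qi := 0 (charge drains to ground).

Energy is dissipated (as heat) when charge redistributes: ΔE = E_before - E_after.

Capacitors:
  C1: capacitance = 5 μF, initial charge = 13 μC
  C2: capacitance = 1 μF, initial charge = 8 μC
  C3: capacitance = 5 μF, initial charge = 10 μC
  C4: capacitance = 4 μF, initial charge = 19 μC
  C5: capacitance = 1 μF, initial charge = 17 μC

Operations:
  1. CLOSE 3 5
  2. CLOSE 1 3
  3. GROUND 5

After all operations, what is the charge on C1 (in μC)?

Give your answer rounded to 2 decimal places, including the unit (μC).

Initial: C1(5μF, Q=13μC, V=2.60V), C2(1μF, Q=8μC, V=8.00V), C3(5μF, Q=10μC, V=2.00V), C4(4μF, Q=19μC, V=4.75V), C5(1μF, Q=17μC, V=17.00V)
Op 1: CLOSE 3-5: Q_total=27.00, C_total=6.00, V=4.50; Q3=22.50, Q5=4.50; dissipated=93.750
Op 2: CLOSE 1-3: Q_total=35.50, C_total=10.00, V=3.55; Q1=17.75, Q3=17.75; dissipated=4.513
Op 3: GROUND 5: Q5=0; energy lost=10.125
Final charges: Q1=17.75, Q2=8.00, Q3=17.75, Q4=19.00, Q5=0.00

Answer: 17.75 μC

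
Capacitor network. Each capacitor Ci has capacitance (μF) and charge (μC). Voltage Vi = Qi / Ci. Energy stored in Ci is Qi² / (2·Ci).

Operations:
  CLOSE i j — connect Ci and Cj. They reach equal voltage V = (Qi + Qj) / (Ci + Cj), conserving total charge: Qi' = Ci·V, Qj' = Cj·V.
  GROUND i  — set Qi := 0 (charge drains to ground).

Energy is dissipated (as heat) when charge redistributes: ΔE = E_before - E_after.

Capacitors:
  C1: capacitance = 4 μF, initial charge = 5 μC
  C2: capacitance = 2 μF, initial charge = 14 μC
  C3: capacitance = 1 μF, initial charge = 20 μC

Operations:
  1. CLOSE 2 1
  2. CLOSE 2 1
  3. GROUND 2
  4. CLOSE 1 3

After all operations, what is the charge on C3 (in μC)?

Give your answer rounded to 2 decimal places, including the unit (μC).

Answer: 6.53 μC

Derivation:
Initial: C1(4μF, Q=5μC, V=1.25V), C2(2μF, Q=14μC, V=7.00V), C3(1μF, Q=20μC, V=20.00V)
Op 1: CLOSE 2-1: Q_total=19.00, C_total=6.00, V=3.17; Q2=6.33, Q1=12.67; dissipated=22.042
Op 2: CLOSE 2-1: Q_total=19.00, C_total=6.00, V=3.17; Q2=6.33, Q1=12.67; dissipated=0.000
Op 3: GROUND 2: Q2=0; energy lost=10.028
Op 4: CLOSE 1-3: Q_total=32.67, C_total=5.00, V=6.53; Q1=26.13, Q3=6.53; dissipated=113.344
Final charges: Q1=26.13, Q2=0.00, Q3=6.53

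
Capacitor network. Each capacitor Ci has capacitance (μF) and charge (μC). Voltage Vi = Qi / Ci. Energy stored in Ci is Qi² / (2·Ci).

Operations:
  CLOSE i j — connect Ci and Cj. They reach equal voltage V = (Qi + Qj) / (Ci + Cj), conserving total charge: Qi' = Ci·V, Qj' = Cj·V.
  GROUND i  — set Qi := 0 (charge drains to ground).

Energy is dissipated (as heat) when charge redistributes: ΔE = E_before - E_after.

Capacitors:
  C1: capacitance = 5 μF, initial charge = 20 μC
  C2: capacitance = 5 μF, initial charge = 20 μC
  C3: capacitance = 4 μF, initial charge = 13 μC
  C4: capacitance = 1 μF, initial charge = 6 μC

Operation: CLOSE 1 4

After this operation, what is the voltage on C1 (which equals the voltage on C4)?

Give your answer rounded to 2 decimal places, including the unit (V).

Answer: 4.33 V

Derivation:
Initial: C1(5μF, Q=20μC, V=4.00V), C2(5μF, Q=20μC, V=4.00V), C3(4μF, Q=13μC, V=3.25V), C4(1μF, Q=6μC, V=6.00V)
Op 1: CLOSE 1-4: Q_total=26.00, C_total=6.00, V=4.33; Q1=21.67, Q4=4.33; dissipated=1.667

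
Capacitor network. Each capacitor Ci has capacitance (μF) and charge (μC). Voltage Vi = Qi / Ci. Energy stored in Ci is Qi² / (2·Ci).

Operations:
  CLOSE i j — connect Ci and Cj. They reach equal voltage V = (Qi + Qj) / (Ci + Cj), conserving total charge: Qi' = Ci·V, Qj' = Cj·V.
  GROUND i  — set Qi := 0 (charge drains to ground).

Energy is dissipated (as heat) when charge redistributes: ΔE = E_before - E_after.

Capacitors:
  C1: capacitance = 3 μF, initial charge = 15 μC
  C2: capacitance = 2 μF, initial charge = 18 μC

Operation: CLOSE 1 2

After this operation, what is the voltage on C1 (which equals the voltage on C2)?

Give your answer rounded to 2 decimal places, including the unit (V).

Answer: 6.60 V

Derivation:
Initial: C1(3μF, Q=15μC, V=5.00V), C2(2μF, Q=18μC, V=9.00V)
Op 1: CLOSE 1-2: Q_total=33.00, C_total=5.00, V=6.60; Q1=19.80, Q2=13.20; dissipated=9.600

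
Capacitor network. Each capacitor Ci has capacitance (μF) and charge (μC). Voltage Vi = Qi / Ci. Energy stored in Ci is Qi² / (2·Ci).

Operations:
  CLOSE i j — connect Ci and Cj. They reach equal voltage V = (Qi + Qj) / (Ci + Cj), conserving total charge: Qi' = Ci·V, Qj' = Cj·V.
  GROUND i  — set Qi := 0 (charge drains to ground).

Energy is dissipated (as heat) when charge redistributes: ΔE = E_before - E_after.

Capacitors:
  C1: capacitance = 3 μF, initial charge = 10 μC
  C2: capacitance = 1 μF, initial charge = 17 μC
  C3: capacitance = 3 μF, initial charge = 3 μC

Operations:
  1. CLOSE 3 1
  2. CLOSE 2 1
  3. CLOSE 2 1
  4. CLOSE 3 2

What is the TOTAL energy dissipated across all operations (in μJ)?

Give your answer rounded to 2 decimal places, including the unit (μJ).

Initial: C1(3μF, Q=10μC, V=3.33V), C2(1μF, Q=17μC, V=17.00V), C3(3μF, Q=3μC, V=1.00V)
Op 1: CLOSE 3-1: Q_total=13.00, C_total=6.00, V=2.17; Q3=6.50, Q1=6.50; dissipated=4.083
Op 2: CLOSE 2-1: Q_total=23.50, C_total=4.00, V=5.88; Q2=5.88, Q1=17.62; dissipated=82.510
Op 3: CLOSE 2-1: Q_total=23.50, C_total=4.00, V=5.88; Q2=5.88, Q1=17.62; dissipated=0.000
Op 4: CLOSE 3-2: Q_total=12.38, C_total=4.00, V=3.09; Q3=9.28, Q2=3.09; dissipated=5.157
Total dissipated: 91.751 μJ

Answer: 91.75 μJ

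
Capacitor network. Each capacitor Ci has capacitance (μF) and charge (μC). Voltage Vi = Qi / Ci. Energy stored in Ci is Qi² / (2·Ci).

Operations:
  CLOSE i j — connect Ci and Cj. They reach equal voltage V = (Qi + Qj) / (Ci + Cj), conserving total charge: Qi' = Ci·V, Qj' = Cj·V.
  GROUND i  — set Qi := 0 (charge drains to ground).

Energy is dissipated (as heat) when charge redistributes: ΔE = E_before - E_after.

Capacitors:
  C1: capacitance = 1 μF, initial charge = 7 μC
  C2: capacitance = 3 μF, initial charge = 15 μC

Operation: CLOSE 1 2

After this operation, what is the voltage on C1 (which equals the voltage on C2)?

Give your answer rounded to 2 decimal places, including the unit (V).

Initial: C1(1μF, Q=7μC, V=7.00V), C2(3μF, Q=15μC, V=5.00V)
Op 1: CLOSE 1-2: Q_total=22.00, C_total=4.00, V=5.50; Q1=5.50, Q2=16.50; dissipated=1.500

Answer: 5.50 V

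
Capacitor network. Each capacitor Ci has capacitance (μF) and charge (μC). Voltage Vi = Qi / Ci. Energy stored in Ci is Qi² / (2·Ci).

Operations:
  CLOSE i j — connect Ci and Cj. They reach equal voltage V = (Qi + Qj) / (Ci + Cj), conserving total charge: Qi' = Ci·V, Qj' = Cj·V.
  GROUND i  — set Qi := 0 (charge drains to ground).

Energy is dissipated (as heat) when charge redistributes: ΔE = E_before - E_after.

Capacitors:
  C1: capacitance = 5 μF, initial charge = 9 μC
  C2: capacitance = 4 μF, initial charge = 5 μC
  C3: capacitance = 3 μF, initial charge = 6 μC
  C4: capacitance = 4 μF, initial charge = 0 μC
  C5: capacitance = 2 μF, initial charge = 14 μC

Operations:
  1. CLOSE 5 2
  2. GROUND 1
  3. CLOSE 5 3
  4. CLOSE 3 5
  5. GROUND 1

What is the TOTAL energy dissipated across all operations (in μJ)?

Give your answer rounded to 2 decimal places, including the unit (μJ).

Answer: 30.96 μJ

Derivation:
Initial: C1(5μF, Q=9μC, V=1.80V), C2(4μF, Q=5μC, V=1.25V), C3(3μF, Q=6μC, V=2.00V), C4(4μF, Q=0μC, V=0.00V), C5(2μF, Q=14μC, V=7.00V)
Op 1: CLOSE 5-2: Q_total=19.00, C_total=6.00, V=3.17; Q5=6.33, Q2=12.67; dissipated=22.042
Op 2: GROUND 1: Q1=0; energy lost=8.100
Op 3: CLOSE 5-3: Q_total=12.33, C_total=5.00, V=2.47; Q5=4.93, Q3=7.40; dissipated=0.817
Op 4: CLOSE 3-5: Q_total=12.33, C_total=5.00, V=2.47; Q3=7.40, Q5=4.93; dissipated=0.000
Op 5: GROUND 1: Q1=0; energy lost=0.000
Total dissipated: 30.958 μJ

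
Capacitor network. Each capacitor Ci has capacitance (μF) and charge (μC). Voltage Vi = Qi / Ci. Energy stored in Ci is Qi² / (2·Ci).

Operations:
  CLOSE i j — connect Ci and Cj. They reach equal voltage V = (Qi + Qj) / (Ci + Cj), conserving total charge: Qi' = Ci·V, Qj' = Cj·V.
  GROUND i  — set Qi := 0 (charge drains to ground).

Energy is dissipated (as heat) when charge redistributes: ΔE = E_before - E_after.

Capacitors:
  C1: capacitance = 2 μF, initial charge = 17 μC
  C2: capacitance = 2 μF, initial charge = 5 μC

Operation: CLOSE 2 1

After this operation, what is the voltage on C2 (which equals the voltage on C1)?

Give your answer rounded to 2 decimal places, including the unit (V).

Initial: C1(2μF, Q=17μC, V=8.50V), C2(2μF, Q=5μC, V=2.50V)
Op 1: CLOSE 2-1: Q_total=22.00, C_total=4.00, V=5.50; Q2=11.00, Q1=11.00; dissipated=18.000

Answer: 5.50 V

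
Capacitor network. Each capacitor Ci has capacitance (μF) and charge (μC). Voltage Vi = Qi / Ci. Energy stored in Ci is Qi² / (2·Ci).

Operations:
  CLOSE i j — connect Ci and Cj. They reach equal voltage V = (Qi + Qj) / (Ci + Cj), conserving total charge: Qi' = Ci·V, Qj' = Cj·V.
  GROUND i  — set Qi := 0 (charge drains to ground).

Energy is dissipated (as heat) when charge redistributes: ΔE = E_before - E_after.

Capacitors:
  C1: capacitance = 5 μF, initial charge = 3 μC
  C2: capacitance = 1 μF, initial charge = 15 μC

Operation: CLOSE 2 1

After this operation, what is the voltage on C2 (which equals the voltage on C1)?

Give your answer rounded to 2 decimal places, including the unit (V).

Answer: 3.00 V

Derivation:
Initial: C1(5μF, Q=3μC, V=0.60V), C2(1μF, Q=15μC, V=15.00V)
Op 1: CLOSE 2-1: Q_total=18.00, C_total=6.00, V=3.00; Q2=3.00, Q1=15.00; dissipated=86.400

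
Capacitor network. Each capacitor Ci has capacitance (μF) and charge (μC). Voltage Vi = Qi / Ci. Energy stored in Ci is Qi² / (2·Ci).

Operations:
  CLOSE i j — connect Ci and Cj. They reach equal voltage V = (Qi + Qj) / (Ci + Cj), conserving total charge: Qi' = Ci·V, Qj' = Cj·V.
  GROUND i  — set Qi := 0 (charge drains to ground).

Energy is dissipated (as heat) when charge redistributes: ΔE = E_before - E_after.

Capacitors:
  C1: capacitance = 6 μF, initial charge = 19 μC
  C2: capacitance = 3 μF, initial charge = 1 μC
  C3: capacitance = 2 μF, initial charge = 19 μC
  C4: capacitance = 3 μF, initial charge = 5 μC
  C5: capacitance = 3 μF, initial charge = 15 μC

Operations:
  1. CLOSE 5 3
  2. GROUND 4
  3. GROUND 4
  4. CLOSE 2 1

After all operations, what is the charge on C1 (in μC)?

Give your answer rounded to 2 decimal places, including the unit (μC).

Initial: C1(6μF, Q=19μC, V=3.17V), C2(3μF, Q=1μC, V=0.33V), C3(2μF, Q=19μC, V=9.50V), C4(3μF, Q=5μC, V=1.67V), C5(3μF, Q=15μC, V=5.00V)
Op 1: CLOSE 5-3: Q_total=34.00, C_total=5.00, V=6.80; Q5=20.40, Q3=13.60; dissipated=12.150
Op 2: GROUND 4: Q4=0; energy lost=4.167
Op 3: GROUND 4: Q4=0; energy lost=0.000
Op 4: CLOSE 2-1: Q_total=20.00, C_total=9.00, V=2.22; Q2=6.67, Q1=13.33; dissipated=8.028
Final charges: Q1=13.33, Q2=6.67, Q3=13.60, Q4=0.00, Q5=20.40

Answer: 13.33 μC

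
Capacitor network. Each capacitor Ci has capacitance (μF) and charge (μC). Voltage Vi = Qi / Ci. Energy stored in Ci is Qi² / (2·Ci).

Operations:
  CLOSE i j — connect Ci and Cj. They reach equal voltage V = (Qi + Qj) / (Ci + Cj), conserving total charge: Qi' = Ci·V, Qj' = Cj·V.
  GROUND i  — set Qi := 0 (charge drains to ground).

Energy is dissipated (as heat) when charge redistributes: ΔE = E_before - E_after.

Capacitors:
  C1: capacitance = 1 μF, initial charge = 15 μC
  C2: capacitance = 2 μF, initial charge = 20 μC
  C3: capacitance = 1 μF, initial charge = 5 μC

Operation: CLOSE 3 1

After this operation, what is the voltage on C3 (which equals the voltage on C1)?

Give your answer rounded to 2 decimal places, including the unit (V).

Answer: 10.00 V

Derivation:
Initial: C1(1μF, Q=15μC, V=15.00V), C2(2μF, Q=20μC, V=10.00V), C3(1μF, Q=5μC, V=5.00V)
Op 1: CLOSE 3-1: Q_total=20.00, C_total=2.00, V=10.00; Q3=10.00, Q1=10.00; dissipated=25.000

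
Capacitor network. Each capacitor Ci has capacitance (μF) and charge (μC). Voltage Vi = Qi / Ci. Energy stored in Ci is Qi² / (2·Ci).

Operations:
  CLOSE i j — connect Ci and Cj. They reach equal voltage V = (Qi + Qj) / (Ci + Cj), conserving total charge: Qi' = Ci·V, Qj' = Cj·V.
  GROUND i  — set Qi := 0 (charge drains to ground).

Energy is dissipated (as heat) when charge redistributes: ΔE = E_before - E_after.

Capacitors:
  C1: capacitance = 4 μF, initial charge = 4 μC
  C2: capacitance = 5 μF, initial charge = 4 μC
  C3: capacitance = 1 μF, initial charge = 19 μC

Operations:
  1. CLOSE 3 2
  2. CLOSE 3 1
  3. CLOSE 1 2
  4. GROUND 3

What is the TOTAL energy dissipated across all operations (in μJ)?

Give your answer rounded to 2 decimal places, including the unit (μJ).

Initial: C1(4μF, Q=4μC, V=1.00V), C2(5μF, Q=4μC, V=0.80V), C3(1μF, Q=19μC, V=19.00V)
Op 1: CLOSE 3-2: Q_total=23.00, C_total=6.00, V=3.83; Q3=3.83, Q2=19.17; dissipated=138.017
Op 2: CLOSE 3-1: Q_total=7.83, C_total=5.00, V=1.57; Q3=1.57, Q1=6.27; dissipated=3.211
Op 3: CLOSE 1-2: Q_total=25.43, C_total=9.00, V=2.83; Q1=11.30, Q2=14.13; dissipated=5.709
Op 4: GROUND 3: Q3=0; energy lost=1.227
Total dissipated: 148.164 μJ

Answer: 148.16 μJ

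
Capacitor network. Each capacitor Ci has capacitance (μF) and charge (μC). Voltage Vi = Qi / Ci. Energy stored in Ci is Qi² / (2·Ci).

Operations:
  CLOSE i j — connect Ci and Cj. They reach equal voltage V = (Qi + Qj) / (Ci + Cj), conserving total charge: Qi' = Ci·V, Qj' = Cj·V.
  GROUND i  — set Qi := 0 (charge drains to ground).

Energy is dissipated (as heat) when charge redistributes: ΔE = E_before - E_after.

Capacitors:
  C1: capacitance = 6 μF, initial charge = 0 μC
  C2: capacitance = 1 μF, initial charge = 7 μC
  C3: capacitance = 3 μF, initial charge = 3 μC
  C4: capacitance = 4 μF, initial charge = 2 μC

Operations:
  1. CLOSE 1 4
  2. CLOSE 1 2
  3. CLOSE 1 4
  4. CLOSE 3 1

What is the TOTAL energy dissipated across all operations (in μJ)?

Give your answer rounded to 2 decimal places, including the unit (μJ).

Answer: 21.30 μJ

Derivation:
Initial: C1(6μF, Q=0μC, V=0.00V), C2(1μF, Q=7μC, V=7.00V), C3(3μF, Q=3μC, V=1.00V), C4(4μF, Q=2μC, V=0.50V)
Op 1: CLOSE 1-4: Q_total=2.00, C_total=10.00, V=0.20; Q1=1.20, Q4=0.80; dissipated=0.300
Op 2: CLOSE 1-2: Q_total=8.20, C_total=7.00, V=1.17; Q1=7.03, Q2=1.17; dissipated=19.817
Op 3: CLOSE 1-4: Q_total=7.83, C_total=10.00, V=0.78; Q1=4.70, Q4=3.13; dissipated=1.132
Op 4: CLOSE 3-1: Q_total=7.70, C_total=9.00, V=0.86; Q3=2.57, Q1=5.13; dissipated=0.047
Total dissipated: 21.297 μJ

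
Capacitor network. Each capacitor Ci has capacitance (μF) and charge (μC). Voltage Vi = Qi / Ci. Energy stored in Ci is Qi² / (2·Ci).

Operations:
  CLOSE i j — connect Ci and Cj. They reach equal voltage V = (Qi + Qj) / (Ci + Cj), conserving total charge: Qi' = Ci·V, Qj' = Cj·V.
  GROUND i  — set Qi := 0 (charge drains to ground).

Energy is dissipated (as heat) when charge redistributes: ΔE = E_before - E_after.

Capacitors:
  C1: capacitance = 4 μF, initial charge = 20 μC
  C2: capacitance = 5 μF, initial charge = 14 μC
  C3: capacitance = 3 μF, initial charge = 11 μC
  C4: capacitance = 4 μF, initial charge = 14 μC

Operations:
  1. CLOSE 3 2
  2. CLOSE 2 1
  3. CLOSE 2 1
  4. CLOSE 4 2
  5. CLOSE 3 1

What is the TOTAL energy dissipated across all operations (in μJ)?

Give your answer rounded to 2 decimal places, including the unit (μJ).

Initial: C1(4μF, Q=20μC, V=5.00V), C2(5μF, Q=14μC, V=2.80V), C3(3μF, Q=11μC, V=3.67V), C4(4μF, Q=14μC, V=3.50V)
Op 1: CLOSE 3-2: Q_total=25.00, C_total=8.00, V=3.12; Q3=9.38, Q2=15.62; dissipated=0.704
Op 2: CLOSE 2-1: Q_total=35.62, C_total=9.00, V=3.96; Q2=19.79, Q1=15.83; dissipated=3.906
Op 3: CLOSE 2-1: Q_total=35.62, C_total=9.00, V=3.96; Q2=19.79, Q1=15.83; dissipated=0.000
Op 4: CLOSE 4-2: Q_total=33.79, C_total=9.00, V=3.75; Q4=15.02, Q2=18.77; dissipated=0.233
Op 5: CLOSE 3-1: Q_total=25.21, C_total=7.00, V=3.60; Q3=10.80, Q1=14.40; dissipated=0.595
Total dissipated: 5.439 μJ

Answer: 5.44 μJ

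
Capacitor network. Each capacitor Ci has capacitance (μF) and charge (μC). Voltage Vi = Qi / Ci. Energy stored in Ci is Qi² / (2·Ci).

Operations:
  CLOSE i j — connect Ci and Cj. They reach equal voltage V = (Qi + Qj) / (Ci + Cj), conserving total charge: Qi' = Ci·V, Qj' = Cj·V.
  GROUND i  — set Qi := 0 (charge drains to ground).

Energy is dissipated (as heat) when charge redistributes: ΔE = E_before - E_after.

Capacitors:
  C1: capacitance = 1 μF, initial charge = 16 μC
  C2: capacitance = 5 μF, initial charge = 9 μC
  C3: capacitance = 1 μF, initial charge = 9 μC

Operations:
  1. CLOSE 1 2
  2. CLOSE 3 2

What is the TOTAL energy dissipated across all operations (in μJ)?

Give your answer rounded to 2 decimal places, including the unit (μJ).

Initial: C1(1μF, Q=16μC, V=16.00V), C2(5μF, Q=9μC, V=1.80V), C3(1μF, Q=9μC, V=9.00V)
Op 1: CLOSE 1-2: Q_total=25.00, C_total=6.00, V=4.17; Q1=4.17, Q2=20.83; dissipated=84.017
Op 2: CLOSE 3-2: Q_total=29.83, C_total=6.00, V=4.97; Q3=4.97, Q2=24.86; dissipated=9.734
Total dissipated: 93.750 μJ

Answer: 93.75 μJ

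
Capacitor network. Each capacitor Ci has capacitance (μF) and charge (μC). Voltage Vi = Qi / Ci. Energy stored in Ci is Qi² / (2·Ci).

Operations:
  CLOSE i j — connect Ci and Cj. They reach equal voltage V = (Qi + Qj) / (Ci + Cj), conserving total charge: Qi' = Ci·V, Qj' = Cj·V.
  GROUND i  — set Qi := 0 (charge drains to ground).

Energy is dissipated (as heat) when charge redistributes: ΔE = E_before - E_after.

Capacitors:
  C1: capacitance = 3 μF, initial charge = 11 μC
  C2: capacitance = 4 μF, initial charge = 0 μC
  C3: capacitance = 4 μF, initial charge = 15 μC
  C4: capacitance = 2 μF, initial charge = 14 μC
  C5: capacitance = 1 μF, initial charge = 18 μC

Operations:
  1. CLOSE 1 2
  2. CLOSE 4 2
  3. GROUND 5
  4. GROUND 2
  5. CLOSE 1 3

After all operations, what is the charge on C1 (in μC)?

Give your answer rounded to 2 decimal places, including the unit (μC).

Initial: C1(3μF, Q=11μC, V=3.67V), C2(4μF, Q=0μC, V=0.00V), C3(4μF, Q=15μC, V=3.75V), C4(2μF, Q=14μC, V=7.00V), C5(1μF, Q=18μC, V=18.00V)
Op 1: CLOSE 1-2: Q_total=11.00, C_total=7.00, V=1.57; Q1=4.71, Q2=6.29; dissipated=11.524
Op 2: CLOSE 4-2: Q_total=20.29, C_total=6.00, V=3.38; Q4=6.76, Q2=13.52; dissipated=19.646
Op 3: GROUND 5: Q5=0; energy lost=162.000
Op 4: GROUND 2: Q2=0; energy lost=22.862
Op 5: CLOSE 1-3: Q_total=19.71, C_total=7.00, V=2.82; Q1=8.45, Q3=11.27; dissipated=4.068
Final charges: Q1=8.45, Q2=0.00, Q3=11.27, Q4=6.76, Q5=0.00

Answer: 8.45 μC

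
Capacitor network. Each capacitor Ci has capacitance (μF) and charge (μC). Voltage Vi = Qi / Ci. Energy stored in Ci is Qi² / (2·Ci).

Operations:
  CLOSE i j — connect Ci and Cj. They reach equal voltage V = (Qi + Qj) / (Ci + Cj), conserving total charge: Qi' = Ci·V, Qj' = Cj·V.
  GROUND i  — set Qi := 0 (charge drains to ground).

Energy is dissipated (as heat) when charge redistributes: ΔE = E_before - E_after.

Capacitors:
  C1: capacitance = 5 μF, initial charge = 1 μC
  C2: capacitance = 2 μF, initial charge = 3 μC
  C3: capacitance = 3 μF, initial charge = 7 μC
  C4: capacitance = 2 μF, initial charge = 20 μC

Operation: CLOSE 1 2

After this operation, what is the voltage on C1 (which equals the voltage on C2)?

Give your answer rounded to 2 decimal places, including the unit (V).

Initial: C1(5μF, Q=1μC, V=0.20V), C2(2μF, Q=3μC, V=1.50V), C3(3μF, Q=7μC, V=2.33V), C4(2μF, Q=20μC, V=10.00V)
Op 1: CLOSE 1-2: Q_total=4.00, C_total=7.00, V=0.57; Q1=2.86, Q2=1.14; dissipated=1.207

Answer: 0.57 V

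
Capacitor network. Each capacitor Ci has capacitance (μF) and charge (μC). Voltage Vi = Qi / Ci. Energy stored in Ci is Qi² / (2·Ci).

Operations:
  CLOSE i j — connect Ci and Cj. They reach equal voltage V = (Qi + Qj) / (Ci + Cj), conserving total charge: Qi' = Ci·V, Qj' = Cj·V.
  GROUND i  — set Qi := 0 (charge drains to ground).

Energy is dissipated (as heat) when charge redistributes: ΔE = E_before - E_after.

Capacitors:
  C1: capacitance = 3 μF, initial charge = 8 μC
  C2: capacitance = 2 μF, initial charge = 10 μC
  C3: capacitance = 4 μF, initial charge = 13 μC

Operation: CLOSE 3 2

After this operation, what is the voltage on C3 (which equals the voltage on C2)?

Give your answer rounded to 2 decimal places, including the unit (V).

Answer: 3.83 V

Derivation:
Initial: C1(3μF, Q=8μC, V=2.67V), C2(2μF, Q=10μC, V=5.00V), C3(4μF, Q=13μC, V=3.25V)
Op 1: CLOSE 3-2: Q_total=23.00, C_total=6.00, V=3.83; Q3=15.33, Q2=7.67; dissipated=2.042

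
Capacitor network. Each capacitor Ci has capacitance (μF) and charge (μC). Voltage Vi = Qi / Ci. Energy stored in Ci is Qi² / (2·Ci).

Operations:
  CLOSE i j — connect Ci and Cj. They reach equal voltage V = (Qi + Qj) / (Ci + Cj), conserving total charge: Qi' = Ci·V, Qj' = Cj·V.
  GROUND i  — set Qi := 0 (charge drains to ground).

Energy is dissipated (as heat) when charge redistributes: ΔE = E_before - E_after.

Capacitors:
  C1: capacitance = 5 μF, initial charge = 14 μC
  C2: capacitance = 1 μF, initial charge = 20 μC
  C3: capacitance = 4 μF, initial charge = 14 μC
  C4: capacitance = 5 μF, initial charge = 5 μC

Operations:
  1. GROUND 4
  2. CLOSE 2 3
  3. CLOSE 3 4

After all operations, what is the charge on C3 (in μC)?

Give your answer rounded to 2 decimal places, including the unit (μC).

Answer: 12.09 μC

Derivation:
Initial: C1(5μF, Q=14μC, V=2.80V), C2(1μF, Q=20μC, V=20.00V), C3(4μF, Q=14μC, V=3.50V), C4(5μF, Q=5μC, V=1.00V)
Op 1: GROUND 4: Q4=0; energy lost=2.500
Op 2: CLOSE 2-3: Q_total=34.00, C_total=5.00, V=6.80; Q2=6.80, Q3=27.20; dissipated=108.900
Op 3: CLOSE 3-4: Q_total=27.20, C_total=9.00, V=3.02; Q3=12.09, Q4=15.11; dissipated=51.378
Final charges: Q1=14.00, Q2=6.80, Q3=12.09, Q4=15.11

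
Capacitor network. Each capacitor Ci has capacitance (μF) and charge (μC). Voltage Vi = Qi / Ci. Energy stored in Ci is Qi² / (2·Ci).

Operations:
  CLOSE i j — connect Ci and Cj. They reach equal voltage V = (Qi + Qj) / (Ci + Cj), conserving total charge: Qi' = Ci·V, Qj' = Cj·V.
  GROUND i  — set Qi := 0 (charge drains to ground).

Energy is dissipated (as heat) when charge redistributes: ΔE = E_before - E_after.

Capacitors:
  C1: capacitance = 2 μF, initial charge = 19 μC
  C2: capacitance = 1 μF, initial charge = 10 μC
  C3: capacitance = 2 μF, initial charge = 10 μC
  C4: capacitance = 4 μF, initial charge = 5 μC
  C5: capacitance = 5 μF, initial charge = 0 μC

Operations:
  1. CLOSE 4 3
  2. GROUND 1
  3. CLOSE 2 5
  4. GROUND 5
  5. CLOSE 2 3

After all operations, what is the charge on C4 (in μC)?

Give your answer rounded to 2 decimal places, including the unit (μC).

Initial: C1(2μF, Q=19μC, V=9.50V), C2(1μF, Q=10μC, V=10.00V), C3(2μF, Q=10μC, V=5.00V), C4(4μF, Q=5μC, V=1.25V), C5(5μF, Q=0μC, V=0.00V)
Op 1: CLOSE 4-3: Q_total=15.00, C_total=6.00, V=2.50; Q4=10.00, Q3=5.00; dissipated=9.375
Op 2: GROUND 1: Q1=0; energy lost=90.250
Op 3: CLOSE 2-5: Q_total=10.00, C_total=6.00, V=1.67; Q2=1.67, Q5=8.33; dissipated=41.667
Op 4: GROUND 5: Q5=0; energy lost=6.944
Op 5: CLOSE 2-3: Q_total=6.67, C_total=3.00, V=2.22; Q2=2.22, Q3=4.44; dissipated=0.231
Final charges: Q1=0.00, Q2=2.22, Q3=4.44, Q4=10.00, Q5=0.00

Answer: 10.00 μC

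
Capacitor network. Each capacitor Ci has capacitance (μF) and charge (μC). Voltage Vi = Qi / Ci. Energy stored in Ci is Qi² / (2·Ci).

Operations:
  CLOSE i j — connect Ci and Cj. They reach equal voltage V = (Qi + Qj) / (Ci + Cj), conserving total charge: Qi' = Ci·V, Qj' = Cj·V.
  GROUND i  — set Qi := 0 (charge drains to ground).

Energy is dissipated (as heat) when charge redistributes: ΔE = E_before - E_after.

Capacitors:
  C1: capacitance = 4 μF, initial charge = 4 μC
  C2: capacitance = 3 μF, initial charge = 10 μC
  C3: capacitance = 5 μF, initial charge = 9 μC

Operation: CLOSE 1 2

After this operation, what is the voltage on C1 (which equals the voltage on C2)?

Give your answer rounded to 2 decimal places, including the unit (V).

Initial: C1(4μF, Q=4μC, V=1.00V), C2(3μF, Q=10μC, V=3.33V), C3(5μF, Q=9μC, V=1.80V)
Op 1: CLOSE 1-2: Q_total=14.00, C_total=7.00, V=2.00; Q1=8.00, Q2=6.00; dissipated=4.667

Answer: 2.00 V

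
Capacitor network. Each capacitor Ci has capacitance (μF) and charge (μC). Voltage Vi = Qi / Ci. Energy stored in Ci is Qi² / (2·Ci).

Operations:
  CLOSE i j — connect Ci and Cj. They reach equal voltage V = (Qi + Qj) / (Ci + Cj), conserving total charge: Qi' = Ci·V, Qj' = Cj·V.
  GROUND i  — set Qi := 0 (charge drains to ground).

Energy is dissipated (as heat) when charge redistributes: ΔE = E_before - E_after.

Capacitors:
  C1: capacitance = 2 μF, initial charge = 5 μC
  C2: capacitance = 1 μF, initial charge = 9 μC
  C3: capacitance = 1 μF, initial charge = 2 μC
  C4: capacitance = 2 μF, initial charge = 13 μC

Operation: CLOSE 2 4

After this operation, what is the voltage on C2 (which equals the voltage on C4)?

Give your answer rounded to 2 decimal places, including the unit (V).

Initial: C1(2μF, Q=5μC, V=2.50V), C2(1μF, Q=9μC, V=9.00V), C3(1μF, Q=2μC, V=2.00V), C4(2μF, Q=13μC, V=6.50V)
Op 1: CLOSE 2-4: Q_total=22.00, C_total=3.00, V=7.33; Q2=7.33, Q4=14.67; dissipated=2.083

Answer: 7.33 V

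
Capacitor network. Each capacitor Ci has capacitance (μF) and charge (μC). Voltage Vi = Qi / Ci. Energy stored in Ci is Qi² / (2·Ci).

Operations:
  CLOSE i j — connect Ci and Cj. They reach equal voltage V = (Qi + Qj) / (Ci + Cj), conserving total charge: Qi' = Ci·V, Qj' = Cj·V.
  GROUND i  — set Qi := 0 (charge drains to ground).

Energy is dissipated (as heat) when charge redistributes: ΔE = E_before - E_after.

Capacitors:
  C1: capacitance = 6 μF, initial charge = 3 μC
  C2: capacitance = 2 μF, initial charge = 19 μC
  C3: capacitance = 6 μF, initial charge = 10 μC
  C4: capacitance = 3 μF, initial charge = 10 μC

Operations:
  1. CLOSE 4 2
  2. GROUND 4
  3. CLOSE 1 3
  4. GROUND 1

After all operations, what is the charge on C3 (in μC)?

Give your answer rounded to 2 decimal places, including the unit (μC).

Answer: 6.50 μC

Derivation:
Initial: C1(6μF, Q=3μC, V=0.50V), C2(2μF, Q=19μC, V=9.50V), C3(6μF, Q=10μC, V=1.67V), C4(3μF, Q=10μC, V=3.33V)
Op 1: CLOSE 4-2: Q_total=29.00, C_total=5.00, V=5.80; Q4=17.40, Q2=11.60; dissipated=22.817
Op 2: GROUND 4: Q4=0; energy lost=50.460
Op 3: CLOSE 1-3: Q_total=13.00, C_total=12.00, V=1.08; Q1=6.50, Q3=6.50; dissipated=2.042
Op 4: GROUND 1: Q1=0; energy lost=3.521
Final charges: Q1=0.00, Q2=11.60, Q3=6.50, Q4=0.00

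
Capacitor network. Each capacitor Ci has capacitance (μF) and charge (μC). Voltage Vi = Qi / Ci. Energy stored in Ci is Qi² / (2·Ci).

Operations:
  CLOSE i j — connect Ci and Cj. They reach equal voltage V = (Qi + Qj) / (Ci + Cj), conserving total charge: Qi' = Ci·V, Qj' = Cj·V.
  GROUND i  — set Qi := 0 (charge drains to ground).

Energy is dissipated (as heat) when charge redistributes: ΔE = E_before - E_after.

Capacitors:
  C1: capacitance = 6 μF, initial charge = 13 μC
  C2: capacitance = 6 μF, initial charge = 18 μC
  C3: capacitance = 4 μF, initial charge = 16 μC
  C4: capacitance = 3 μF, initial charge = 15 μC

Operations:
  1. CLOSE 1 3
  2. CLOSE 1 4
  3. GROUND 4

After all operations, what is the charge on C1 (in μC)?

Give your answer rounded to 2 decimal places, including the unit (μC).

Initial: C1(6μF, Q=13μC, V=2.17V), C2(6μF, Q=18μC, V=3.00V), C3(4μF, Q=16μC, V=4.00V), C4(3μF, Q=15μC, V=5.00V)
Op 1: CLOSE 1-3: Q_total=29.00, C_total=10.00, V=2.90; Q1=17.40, Q3=11.60; dissipated=4.033
Op 2: CLOSE 1-4: Q_total=32.40, C_total=9.00, V=3.60; Q1=21.60, Q4=10.80; dissipated=4.410
Op 3: GROUND 4: Q4=0; energy lost=19.440
Final charges: Q1=21.60, Q2=18.00, Q3=11.60, Q4=0.00

Answer: 21.60 μC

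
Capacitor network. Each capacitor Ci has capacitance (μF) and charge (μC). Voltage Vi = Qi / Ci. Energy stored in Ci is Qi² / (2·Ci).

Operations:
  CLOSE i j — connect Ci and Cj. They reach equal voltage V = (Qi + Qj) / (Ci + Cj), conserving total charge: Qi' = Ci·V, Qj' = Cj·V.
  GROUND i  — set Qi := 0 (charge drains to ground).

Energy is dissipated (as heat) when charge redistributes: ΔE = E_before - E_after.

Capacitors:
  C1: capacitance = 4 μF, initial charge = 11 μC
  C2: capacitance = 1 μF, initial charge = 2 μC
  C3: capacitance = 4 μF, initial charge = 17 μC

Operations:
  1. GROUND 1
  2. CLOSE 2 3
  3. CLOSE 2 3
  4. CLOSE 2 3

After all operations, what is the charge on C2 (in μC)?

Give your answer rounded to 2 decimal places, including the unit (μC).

Initial: C1(4μF, Q=11μC, V=2.75V), C2(1μF, Q=2μC, V=2.00V), C3(4μF, Q=17μC, V=4.25V)
Op 1: GROUND 1: Q1=0; energy lost=15.125
Op 2: CLOSE 2-3: Q_total=19.00, C_total=5.00, V=3.80; Q2=3.80, Q3=15.20; dissipated=2.025
Op 3: CLOSE 2-3: Q_total=19.00, C_total=5.00, V=3.80; Q2=3.80, Q3=15.20; dissipated=0.000
Op 4: CLOSE 2-3: Q_total=19.00, C_total=5.00, V=3.80; Q2=3.80, Q3=15.20; dissipated=0.000
Final charges: Q1=0.00, Q2=3.80, Q3=15.20

Answer: 3.80 μC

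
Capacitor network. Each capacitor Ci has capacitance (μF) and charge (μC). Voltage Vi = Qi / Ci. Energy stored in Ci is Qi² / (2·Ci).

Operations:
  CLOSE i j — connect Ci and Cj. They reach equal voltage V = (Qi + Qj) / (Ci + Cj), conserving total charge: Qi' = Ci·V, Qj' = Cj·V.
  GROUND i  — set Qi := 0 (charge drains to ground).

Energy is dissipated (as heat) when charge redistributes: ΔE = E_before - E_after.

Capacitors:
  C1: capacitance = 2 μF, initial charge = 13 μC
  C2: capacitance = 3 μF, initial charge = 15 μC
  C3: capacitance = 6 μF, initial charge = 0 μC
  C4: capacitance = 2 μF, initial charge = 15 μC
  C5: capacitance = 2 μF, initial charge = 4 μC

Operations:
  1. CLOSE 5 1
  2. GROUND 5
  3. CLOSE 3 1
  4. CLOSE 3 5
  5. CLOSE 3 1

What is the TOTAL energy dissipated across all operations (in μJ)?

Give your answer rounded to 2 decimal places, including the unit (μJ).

Initial: C1(2μF, Q=13μC, V=6.50V), C2(3μF, Q=15μC, V=5.00V), C3(6μF, Q=0μC, V=0.00V), C4(2μF, Q=15μC, V=7.50V), C5(2μF, Q=4μC, V=2.00V)
Op 1: CLOSE 5-1: Q_total=17.00, C_total=4.00, V=4.25; Q5=8.50, Q1=8.50; dissipated=10.125
Op 2: GROUND 5: Q5=0; energy lost=18.062
Op 3: CLOSE 3-1: Q_total=8.50, C_total=8.00, V=1.06; Q3=6.38, Q1=2.12; dissipated=13.547
Op 4: CLOSE 3-5: Q_total=6.38, C_total=8.00, V=0.80; Q3=4.78, Q5=1.59; dissipated=0.847
Op 5: CLOSE 3-1: Q_total=6.91, C_total=8.00, V=0.86; Q3=5.18, Q1=1.73; dissipated=0.053
Total dissipated: 42.634 μJ

Answer: 42.63 μJ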